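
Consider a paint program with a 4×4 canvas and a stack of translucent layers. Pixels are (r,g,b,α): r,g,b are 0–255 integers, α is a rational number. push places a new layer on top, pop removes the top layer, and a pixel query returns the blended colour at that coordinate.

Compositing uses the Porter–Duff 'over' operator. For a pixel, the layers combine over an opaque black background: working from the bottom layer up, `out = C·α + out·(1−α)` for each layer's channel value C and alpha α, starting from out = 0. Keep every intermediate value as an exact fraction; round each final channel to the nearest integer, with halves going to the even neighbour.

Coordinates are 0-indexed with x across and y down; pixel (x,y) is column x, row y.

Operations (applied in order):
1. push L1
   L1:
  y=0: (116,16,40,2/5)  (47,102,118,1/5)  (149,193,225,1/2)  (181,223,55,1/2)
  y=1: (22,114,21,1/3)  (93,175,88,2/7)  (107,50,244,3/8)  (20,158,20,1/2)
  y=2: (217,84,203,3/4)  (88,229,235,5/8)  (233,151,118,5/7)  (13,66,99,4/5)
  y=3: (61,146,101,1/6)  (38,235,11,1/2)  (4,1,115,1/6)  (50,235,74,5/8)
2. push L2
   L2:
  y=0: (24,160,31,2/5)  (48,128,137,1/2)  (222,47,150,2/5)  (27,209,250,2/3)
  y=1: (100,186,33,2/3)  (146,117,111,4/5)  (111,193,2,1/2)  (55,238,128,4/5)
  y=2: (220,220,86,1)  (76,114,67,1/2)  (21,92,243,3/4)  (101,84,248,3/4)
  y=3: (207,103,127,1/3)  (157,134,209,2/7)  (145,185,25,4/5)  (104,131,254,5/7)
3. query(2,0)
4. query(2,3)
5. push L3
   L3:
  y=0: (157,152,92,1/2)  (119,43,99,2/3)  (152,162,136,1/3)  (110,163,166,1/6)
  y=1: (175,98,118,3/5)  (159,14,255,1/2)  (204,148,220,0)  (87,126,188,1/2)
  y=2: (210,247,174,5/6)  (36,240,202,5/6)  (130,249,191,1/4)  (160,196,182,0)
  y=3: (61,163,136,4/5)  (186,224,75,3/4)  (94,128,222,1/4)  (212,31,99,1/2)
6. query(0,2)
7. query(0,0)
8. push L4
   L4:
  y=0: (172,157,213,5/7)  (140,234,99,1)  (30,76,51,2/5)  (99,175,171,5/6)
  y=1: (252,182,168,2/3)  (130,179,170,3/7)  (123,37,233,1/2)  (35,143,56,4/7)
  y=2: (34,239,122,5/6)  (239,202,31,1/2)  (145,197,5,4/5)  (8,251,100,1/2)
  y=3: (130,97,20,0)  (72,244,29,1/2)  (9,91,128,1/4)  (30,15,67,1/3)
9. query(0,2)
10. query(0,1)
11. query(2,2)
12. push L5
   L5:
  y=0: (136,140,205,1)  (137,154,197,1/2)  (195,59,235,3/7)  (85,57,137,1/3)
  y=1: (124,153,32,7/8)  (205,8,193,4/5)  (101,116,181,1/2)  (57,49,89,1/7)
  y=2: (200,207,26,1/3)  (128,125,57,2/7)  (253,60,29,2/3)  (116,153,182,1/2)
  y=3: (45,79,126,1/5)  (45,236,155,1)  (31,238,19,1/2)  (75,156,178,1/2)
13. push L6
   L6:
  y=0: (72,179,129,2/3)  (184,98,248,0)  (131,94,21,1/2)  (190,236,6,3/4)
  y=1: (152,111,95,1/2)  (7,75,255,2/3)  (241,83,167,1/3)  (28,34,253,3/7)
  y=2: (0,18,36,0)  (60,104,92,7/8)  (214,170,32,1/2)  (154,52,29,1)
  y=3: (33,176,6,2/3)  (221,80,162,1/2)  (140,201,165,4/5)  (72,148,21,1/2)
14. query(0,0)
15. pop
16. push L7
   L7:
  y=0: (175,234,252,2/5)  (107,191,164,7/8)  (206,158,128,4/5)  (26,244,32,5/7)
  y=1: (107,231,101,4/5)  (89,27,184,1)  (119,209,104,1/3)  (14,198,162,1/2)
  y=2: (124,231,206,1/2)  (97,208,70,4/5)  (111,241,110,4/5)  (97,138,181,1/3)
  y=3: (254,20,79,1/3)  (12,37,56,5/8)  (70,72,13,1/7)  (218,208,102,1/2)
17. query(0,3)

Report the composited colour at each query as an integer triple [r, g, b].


at x=2,y=0 over L1,L2:
after L1 α=1/2: [149/2, 193/2, 225/2]
after L2 α=2/5: [267/2, 767/10, 255/2]
= [134, 77, 128]

(2,3) stack=L1,L2; from [0,0,0]:
+L1 (α=1/6) → [2/3, 1/6, 115/6]
+L2 (α=4/5) → [1742/15, 4441/30, 143/6]
= [116, 148, 24]

query (0,2) [L1,L2,L3] — begin 0,0,0
L1 α=3/4: [651/4, 63, 609/4]
L2 α=1: [220, 220, 86]
L3 α=5/6: [635/3, 485/2, 478/3]
rounded: [212, 242, 159]

(0,0) stack=L1,L2,L3; from [0,0,0]:
+L1 (α=2/5) → [232/5, 32/5, 16]
+L2 (α=2/5) → [936/25, 1696/25, 22]
+L3 (α=1/2) → [4861/50, 2748/25, 57]
→ [97, 110, 57]

query (0,2) [L1,L2,L3,L4] — begin 0,0,0
after L1 α=3/4: [651/4, 63, 609/4]
after L2 α=1: [220, 220, 86]
after L3 α=5/6: [635/3, 485/2, 478/3]
after L4 α=5/6: [1145/18, 2875/12, 1154/9]
→ [64, 240, 128]

at x=0,y=1 over L1,L2,L3,L4:
+L1 (α=1/3) → [22/3, 38, 7]
+L2 (α=2/3) → [622/9, 410/3, 73/3]
+L3 (α=3/5) → [5969/45, 1702/15, 1208/15]
+L4 (α=2/3) → [28649/135, 7162/45, 6248/45]
rounded: [212, 159, 139]

at x=2,y=2 over L1,L2,L3,L4:
L1 α=5/7: [1165/7, 755/7, 590/7]
L2 α=3/4: [803/14, 2687/28, 5693/28]
L3 α=1/4: [4229/56, 15033/112, 22427/112]
L4 α=4/5: [36709/280, 103289/560, 24667/560]
rounded: [131, 184, 44]

at x=0,y=0 over L1,L2,L3,L4,L5,L6:
after L1 α=2/5: [232/5, 32/5, 16]
after L2 α=2/5: [936/25, 1696/25, 22]
after L3 α=1/2: [4861/50, 2748/25, 57]
after L4 α=5/7: [26361/175, 25121/175, 1179/7]
after L5 α=1: [136, 140, 205]
after L6 α=2/3: [280/3, 166, 463/3]
→ [93, 166, 154]

at x=0,y=3 over L1,L2,L3,L4,L5,L7:
+L1 (α=1/6) → [61/6, 73/3, 101/6]
+L2 (α=1/3) → [682/9, 455/9, 482/9]
+L3 (α=4/5) → [2878/45, 6323/45, 5378/45]
+L4 (α=0) → [2878/45, 6323/45, 5378/45]
+L5 (α=1/5) → [13537/225, 28847/225, 27182/225]
+L7 (α=1/3) → [84224/675, 62194/675, 72139/675]
→ [125, 92, 107]


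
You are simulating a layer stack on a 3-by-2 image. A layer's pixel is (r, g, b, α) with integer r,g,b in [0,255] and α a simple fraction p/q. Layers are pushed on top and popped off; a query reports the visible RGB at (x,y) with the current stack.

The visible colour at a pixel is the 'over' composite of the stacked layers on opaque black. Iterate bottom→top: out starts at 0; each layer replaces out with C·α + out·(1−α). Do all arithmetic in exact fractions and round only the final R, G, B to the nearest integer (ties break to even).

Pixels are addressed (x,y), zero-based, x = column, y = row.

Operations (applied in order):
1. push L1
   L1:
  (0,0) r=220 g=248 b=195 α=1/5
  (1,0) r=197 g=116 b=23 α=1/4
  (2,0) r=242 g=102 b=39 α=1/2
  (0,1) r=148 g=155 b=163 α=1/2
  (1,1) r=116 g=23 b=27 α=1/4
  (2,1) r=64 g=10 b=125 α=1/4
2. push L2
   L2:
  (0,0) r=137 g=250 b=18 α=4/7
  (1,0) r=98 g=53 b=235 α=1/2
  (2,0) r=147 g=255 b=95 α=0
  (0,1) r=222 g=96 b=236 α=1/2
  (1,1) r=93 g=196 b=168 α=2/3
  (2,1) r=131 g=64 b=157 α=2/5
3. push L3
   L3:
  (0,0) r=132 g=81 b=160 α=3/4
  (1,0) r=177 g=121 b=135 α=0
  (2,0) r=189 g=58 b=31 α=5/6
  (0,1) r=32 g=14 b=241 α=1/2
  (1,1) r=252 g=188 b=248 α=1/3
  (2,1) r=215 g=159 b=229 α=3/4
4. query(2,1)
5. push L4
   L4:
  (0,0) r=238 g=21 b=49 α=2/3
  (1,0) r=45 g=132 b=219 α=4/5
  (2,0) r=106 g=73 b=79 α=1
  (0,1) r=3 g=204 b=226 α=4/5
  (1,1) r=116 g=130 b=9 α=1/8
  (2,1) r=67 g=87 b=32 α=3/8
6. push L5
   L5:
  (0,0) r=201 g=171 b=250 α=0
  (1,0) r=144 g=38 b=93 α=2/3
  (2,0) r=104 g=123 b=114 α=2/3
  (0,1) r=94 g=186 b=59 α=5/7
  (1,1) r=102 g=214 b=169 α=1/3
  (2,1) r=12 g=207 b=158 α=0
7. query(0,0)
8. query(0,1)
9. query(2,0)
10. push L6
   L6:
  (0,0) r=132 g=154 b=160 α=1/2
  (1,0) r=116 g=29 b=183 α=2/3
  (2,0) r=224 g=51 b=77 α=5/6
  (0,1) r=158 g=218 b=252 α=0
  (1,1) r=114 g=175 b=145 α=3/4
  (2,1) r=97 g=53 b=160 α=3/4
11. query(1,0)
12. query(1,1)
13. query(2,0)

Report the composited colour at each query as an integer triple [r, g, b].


at x=2,y=1 over L1,L2,L3:
after L1 α=1/4: [16, 5/2, 125/4]
after L2 α=2/5: [62, 271/10, 1631/20]
after L3 α=3/4: [707/4, 5041/40, 15371/80]
rounded: [177, 126, 192]

query (0,0) [L1,L2,L3,L4,L5] — begin 0,0,0
+L1 (α=1/5) → [44, 248/5, 39]
+L2 (α=4/7) → [680/7, 5744/35, 27]
+L3 (α=3/4) → [863/7, 14249/140, 507/4]
+L4 (α=2/3) → [4195/21, 20129/420, 899/12]
+L5 (α=0) → [4195/21, 20129/420, 899/12]
rounded: [200, 48, 75]

(0,1) stack=L1,L2,L3,L4,L5; from [0,0,0]:
+L1 (α=1/2) → [74, 155/2, 163/2]
+L2 (α=1/2) → [148, 347/4, 635/4]
+L3 (α=1/2) → [90, 403/8, 1599/8]
+L4 (α=4/5) → [102/5, 6931/40, 8831/40]
+L5 (α=5/7) → [2554/35, 25531/140, 14731/140]
rounded: [73, 182, 105]

(2,0) stack=L1,L2,L3,L4,L5; from [0,0,0]:
+L1 (α=1/2) → [121, 51, 39/2]
+L2 (α=0) → [121, 51, 39/2]
+L3 (α=5/6) → [533/3, 341/6, 349/12]
+L4 (α=1) → [106, 73, 79]
+L5 (α=2/3) → [314/3, 319/3, 307/3]
rounded: [105, 106, 102]

query (1,0) [L1,L2,L3,L4,L5,L6] — begin 0,0,0
after L1 α=1/4: [197/4, 29, 23/4]
after L2 α=1/2: [589/8, 41, 963/8]
after L3 α=0: [589/8, 41, 963/8]
after L4 α=4/5: [2029/40, 569/5, 7971/40]
after L5 α=2/3: [13549/120, 949/15, 5137/40]
after L6 α=2/3: [41389/360, 1819/45, 19777/120]
rounded: [115, 40, 165]

(1,1) stack=L1,L2,L3,L4,L5,L6; from [0,0,0]:
after L1 α=1/4: [29, 23/4, 27/4]
after L2 α=2/3: [215/3, 1591/12, 457/4]
after L3 α=1/3: [1186/9, 2719/18, 953/6]
after L4 α=1/8: [4673/36, 21373/144, 6725/48]
after L5 α=1/3: [6509/54, 36781/216, 10781/72]
after L6 α=3/4: [24977/216, 150181/864, 42101/288]
= [116, 174, 146]

query (2,0) [L1,L2,L3,L4,L5,L6] — begin 0,0,0
L1 α=1/2: [121, 51, 39/2]
L2 α=0: [121, 51, 39/2]
L3 α=5/6: [533/3, 341/6, 349/12]
L4 α=1: [106, 73, 79]
L5 α=2/3: [314/3, 319/3, 307/3]
L6 α=5/6: [1837/9, 542/9, 731/9]
= [204, 60, 81]


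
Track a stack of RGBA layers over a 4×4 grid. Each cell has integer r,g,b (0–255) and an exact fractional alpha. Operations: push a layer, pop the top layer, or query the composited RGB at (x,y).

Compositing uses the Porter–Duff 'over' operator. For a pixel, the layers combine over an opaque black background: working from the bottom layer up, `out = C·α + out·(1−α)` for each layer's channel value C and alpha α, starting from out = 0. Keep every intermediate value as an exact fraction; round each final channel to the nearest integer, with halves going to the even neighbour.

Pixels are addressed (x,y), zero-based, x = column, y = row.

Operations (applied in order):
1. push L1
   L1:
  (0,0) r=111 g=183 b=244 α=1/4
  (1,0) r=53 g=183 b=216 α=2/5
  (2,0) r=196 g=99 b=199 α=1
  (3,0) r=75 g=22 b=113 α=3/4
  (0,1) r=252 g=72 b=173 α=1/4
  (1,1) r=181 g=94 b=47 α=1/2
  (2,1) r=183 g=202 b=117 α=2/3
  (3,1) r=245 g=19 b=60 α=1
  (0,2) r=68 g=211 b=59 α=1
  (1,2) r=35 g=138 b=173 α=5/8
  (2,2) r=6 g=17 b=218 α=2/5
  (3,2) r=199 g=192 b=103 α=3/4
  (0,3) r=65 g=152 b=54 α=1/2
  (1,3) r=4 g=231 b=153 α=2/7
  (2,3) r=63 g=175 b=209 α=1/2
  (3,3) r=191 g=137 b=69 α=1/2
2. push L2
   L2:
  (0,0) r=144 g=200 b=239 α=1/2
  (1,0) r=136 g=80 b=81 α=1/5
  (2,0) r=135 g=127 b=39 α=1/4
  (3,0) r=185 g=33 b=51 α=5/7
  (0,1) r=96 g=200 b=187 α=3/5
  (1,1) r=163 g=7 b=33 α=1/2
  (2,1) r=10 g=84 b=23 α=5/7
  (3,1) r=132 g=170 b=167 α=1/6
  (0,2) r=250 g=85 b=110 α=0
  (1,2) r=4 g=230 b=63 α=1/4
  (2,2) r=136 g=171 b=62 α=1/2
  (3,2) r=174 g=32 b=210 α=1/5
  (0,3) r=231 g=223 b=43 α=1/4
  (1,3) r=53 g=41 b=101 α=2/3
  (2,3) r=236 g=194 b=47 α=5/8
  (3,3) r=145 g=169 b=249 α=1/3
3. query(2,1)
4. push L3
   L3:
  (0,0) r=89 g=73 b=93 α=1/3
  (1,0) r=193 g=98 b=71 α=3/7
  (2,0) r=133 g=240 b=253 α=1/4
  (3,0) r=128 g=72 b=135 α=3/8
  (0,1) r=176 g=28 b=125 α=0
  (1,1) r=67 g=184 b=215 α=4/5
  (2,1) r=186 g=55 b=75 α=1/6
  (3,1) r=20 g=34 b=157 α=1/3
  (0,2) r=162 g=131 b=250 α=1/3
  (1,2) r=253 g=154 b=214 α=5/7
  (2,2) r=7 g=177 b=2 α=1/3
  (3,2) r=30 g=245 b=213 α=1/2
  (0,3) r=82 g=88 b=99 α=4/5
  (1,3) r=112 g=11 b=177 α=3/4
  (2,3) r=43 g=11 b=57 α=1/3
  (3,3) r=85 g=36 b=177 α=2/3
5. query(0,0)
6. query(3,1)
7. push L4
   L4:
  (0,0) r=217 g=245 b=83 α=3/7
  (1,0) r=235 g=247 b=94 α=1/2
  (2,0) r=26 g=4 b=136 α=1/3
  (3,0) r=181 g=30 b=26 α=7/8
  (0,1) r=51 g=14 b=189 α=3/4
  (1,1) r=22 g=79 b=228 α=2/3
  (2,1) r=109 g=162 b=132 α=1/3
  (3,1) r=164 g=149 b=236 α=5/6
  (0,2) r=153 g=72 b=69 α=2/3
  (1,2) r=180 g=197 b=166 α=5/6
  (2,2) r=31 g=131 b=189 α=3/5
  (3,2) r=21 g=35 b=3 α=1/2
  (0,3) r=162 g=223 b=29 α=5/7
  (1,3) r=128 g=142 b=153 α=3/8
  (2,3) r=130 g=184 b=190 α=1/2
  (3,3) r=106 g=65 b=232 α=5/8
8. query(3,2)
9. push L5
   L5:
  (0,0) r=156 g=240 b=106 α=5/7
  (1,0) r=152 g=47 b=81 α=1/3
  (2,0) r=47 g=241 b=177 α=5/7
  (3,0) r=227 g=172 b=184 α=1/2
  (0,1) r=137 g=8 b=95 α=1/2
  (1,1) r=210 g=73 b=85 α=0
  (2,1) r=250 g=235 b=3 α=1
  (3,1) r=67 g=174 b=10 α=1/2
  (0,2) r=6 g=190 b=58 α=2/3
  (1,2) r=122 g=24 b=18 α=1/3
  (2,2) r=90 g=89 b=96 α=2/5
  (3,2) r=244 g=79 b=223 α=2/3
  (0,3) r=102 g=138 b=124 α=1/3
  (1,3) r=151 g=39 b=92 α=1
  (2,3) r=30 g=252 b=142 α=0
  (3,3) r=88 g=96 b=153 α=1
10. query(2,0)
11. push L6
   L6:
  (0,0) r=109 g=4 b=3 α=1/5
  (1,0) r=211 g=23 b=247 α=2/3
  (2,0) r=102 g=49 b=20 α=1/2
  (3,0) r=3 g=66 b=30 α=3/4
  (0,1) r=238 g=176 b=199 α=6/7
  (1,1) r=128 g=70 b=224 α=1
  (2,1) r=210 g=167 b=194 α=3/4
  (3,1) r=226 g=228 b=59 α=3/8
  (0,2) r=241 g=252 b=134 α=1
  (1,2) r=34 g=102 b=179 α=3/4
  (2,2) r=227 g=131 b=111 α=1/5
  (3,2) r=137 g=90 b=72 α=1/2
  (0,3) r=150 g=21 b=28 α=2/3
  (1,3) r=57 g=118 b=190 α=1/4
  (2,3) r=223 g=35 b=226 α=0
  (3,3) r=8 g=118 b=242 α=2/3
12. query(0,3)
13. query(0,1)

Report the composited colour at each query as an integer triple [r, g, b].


(2,1) stack=L1,L2; from [0,0,0]:
L1 α=2/3: [122, 404/3, 78]
L2 α=5/7: [42, 2068/21, 271/7]
= [42, 98, 39]

(0,0) stack=L1,L2,L3; from [0,0,0]:
after L1 α=1/4: [111/4, 183/4, 61]
after L2 α=1/2: [687/8, 983/8, 150]
after L3 α=1/3: [1043/12, 425/4, 131]
→ [87, 106, 131]

(3,1) stack=L1,L2,L3; from [0,0,0]:
after L1 α=1: [245, 19, 60]
after L2 α=1/6: [1357/6, 265/6, 467/6]
after L3 α=1/3: [1417/9, 367/9, 938/9]
→ [157, 41, 104]

query (3,2) [L1,L2,L3,L4] — begin 0,0,0
after L1 α=3/4: [597/4, 144, 309/4]
after L2 α=1/5: [771/5, 608/5, 519/5]
after L3 α=1/2: [921/10, 1833/10, 792/5]
after L4 α=1/2: [1131/20, 2183/20, 807/10]
→ [57, 109, 81]

(2,0) stack=L1,L2,L3,L4,L5; from [0,0,0]:
L1 α=1: [196, 99, 199]
L2 α=1/4: [723/4, 106, 159]
L3 α=1/4: [2701/16, 279/2, 365/2]
L4 α=1/3: [2909/24, 283/3, 167]
L5 α=5/7: [5729/84, 4181/21, 1219/7]
= [68, 199, 174]

(0,3) stack=L1,L2,L3,L4,L5,L6; from [0,0,0]:
L1 α=1/2: [65/2, 76, 27]
L2 α=1/4: [657/8, 451/4, 31]
L3 α=4/5: [3281/40, 1859/20, 427/5]
L4 α=5/7: [2783/20, 13009/70, 1579/35]
L5 α=1/3: [3803/30, 17839/105, 7498/105]
L6 α=2/3: [12803/90, 22249/315, 13378/315]
rounded: [142, 71, 42]

at x=0,y=1 over L1,L2,L3,L4,L5,L6:
L1 α=1/4: [63, 18, 173/4]
L2 α=3/5: [414/5, 636/5, 259/2]
L3 α=0: [414/5, 636/5, 259/2]
L4 α=3/4: [1179/20, 423/10, 1393/8]
L5 α=1/2: [3919/40, 503/20, 2153/16]
L6 α=6/7: [61039/280, 3089/20, 21257/112]
= [218, 154, 190]


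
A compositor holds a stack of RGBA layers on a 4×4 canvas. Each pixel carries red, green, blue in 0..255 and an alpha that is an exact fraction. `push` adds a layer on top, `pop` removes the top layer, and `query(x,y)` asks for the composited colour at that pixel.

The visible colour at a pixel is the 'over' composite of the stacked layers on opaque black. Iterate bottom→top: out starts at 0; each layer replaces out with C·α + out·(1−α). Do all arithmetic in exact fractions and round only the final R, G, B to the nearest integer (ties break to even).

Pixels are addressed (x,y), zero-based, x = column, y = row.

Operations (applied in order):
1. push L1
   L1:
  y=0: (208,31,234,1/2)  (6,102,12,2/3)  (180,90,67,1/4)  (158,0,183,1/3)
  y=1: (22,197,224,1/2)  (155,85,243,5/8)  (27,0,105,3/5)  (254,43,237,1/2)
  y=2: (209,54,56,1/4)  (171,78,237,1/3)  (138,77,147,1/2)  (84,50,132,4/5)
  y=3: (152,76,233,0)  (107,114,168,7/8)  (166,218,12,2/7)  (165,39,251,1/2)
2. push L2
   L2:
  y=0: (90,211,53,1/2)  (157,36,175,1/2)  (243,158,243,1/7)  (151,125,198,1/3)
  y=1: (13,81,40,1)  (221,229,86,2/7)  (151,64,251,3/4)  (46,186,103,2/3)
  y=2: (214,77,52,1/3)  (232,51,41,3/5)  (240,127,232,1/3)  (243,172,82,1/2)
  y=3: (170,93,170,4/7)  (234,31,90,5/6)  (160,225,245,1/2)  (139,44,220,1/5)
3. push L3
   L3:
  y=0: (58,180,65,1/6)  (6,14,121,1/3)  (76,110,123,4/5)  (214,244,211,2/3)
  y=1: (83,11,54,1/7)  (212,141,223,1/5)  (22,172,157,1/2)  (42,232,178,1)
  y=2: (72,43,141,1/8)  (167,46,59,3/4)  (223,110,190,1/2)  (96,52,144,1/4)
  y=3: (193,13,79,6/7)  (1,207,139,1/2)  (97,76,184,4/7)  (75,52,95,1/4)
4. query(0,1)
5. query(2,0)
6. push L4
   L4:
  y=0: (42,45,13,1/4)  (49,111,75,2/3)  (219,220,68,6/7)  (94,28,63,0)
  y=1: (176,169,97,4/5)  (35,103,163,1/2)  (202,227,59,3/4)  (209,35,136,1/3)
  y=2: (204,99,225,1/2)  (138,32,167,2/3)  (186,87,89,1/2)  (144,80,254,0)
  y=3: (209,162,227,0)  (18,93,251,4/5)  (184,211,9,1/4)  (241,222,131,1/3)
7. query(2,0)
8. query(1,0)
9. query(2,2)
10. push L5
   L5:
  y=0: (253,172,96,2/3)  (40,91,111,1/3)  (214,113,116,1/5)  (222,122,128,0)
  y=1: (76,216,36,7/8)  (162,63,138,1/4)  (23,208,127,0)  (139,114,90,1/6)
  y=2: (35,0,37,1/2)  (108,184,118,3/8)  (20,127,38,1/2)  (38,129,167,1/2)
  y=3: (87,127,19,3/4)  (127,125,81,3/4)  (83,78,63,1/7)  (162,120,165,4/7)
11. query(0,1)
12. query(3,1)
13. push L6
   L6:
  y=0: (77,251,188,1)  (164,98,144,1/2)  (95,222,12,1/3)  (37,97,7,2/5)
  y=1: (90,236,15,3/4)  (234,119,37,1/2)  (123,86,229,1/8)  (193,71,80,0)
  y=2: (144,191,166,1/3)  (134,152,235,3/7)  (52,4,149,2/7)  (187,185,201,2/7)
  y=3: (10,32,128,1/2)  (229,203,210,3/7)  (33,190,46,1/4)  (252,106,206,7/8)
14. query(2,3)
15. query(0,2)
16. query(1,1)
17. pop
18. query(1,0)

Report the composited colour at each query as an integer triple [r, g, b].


at x=0,y=1 over L1,L2,L3:
L1 α=1/2: [11, 197/2, 112]
L2 α=1: [13, 81, 40]
L3 α=1/7: [23, 71, 42]
= [23, 71, 42]

(2,0) stack=L1,L2,L3; from [0,0,0]:
L1 α=1/4: [45, 45/2, 67/4]
L2 α=1/7: [513/7, 293/7, 687/14]
L3 α=4/5: [2641/35, 3373/35, 1515/14]
rounded: [75, 96, 108]

(2,0) stack=L1,L2,L3,L4; from [0,0,0]:
L1 α=1/4: [45, 45/2, 67/4]
L2 α=1/7: [513/7, 293/7, 687/14]
L3 α=4/5: [2641/35, 3373/35, 1515/14]
L4 α=6/7: [48631/245, 49573/245, 7227/98]
rounded: [198, 202, 74]

(1,0) stack=L1,L2,L3,L4; from [0,0,0]:
L1 α=2/3: [4, 68, 8]
L2 α=1/2: [161/2, 52, 183/2]
L3 α=1/3: [167/3, 118/3, 304/3]
L4 α=2/3: [461/9, 784/9, 754/9]
= [51, 87, 84]

at x=2,y=2 over L1,L2,L3,L4:
L1 α=1/2: [69, 77/2, 147/2]
L2 α=1/3: [126, 68, 379/3]
L3 α=1/2: [349/2, 89, 949/6]
L4 α=1/2: [721/4, 88, 1483/12]
rounded: [180, 88, 124]

(0,1) stack=L1,L2,L3,L4,L5; from [0,0,0]:
after L1 α=1/2: [11, 197/2, 112]
after L2 α=1: [13, 81, 40]
after L3 α=1/7: [23, 71, 42]
after L4 α=4/5: [727/5, 747/5, 86]
after L5 α=7/8: [3387/40, 8307/40, 169/4]
= [85, 208, 42]

query (3,1) [L1,L2,L3,L4,L5] — begin 0,0,0
L1 α=1/2: [127, 43/2, 237/2]
L2 α=2/3: [73, 787/6, 649/6]
L3 α=1: [42, 232, 178]
L4 α=1/3: [293/3, 499/3, 164]
L5 α=1/6: [941/9, 2837/18, 455/3]
→ [105, 158, 152]

(2,3) stack=L1,L2,L3,L4,L5,L6; from [0,0,0]:
+L1 (α=2/7) → [332/7, 436/7, 24/7]
+L2 (α=1/2) → [726/7, 2011/14, 1739/14]
+L3 (α=4/7) → [4894/49, 10289/98, 15521/98]
+L4 (α=1/4) → [11849/98, 51545/392, 47445/392]
+L5 (α=1/7) → [39614/343, 169923/1372, 154683/1372]
+L6 (α=1/4) → [130161/1372, 770449/5488, 527161/5488]
rounded: [95, 140, 96]

query (0,2) [L1,L2,L3,L4,L5,L6] — begin 0,0,0
+L1 (α=1/4) → [209/4, 27/2, 14]
+L2 (α=1/3) → [637/6, 104/3, 80/3]
+L3 (α=1/8) → [4891/48, 857/24, 983/24]
+L4 (α=1/2) → [14683/96, 3233/48, 6383/48]
+L5 (α=1/2) → [18043/192, 3233/96, 8159/96]
+L6 (α=1/3) → [31867/288, 12401/144, 16127/144]
→ [111, 86, 112]

(1,1) stack=L1,L2,L3,L4,L5,L6; from [0,0,0]:
+L1 (α=5/8) → [775/8, 425/8, 1215/8]
+L2 (α=2/7) → [7411/56, 827/8, 7451/56]
+L3 (α=1/5) → [10379/70, 1109/10, 10573/70]
+L4 (α=1/2) → [12829/140, 2139/20, 21983/140]
+L5 (α=1/4) → [61167/560, 7677/80, 85269/560]
+L6 (α=1/2) → [192207/1120, 17197/160, 105989/1120]
= [172, 107, 95]

at x=1,y=0 over L1,L2,L3,L4,L5:
+L1 (α=2/3) → [4, 68, 8]
+L2 (α=1/2) → [161/2, 52, 183/2]
+L3 (α=1/3) → [167/3, 118/3, 304/3]
+L4 (α=2/3) → [461/9, 784/9, 754/9]
+L5 (α=1/3) → [1282/27, 2387/27, 2507/27]
→ [47, 88, 93]


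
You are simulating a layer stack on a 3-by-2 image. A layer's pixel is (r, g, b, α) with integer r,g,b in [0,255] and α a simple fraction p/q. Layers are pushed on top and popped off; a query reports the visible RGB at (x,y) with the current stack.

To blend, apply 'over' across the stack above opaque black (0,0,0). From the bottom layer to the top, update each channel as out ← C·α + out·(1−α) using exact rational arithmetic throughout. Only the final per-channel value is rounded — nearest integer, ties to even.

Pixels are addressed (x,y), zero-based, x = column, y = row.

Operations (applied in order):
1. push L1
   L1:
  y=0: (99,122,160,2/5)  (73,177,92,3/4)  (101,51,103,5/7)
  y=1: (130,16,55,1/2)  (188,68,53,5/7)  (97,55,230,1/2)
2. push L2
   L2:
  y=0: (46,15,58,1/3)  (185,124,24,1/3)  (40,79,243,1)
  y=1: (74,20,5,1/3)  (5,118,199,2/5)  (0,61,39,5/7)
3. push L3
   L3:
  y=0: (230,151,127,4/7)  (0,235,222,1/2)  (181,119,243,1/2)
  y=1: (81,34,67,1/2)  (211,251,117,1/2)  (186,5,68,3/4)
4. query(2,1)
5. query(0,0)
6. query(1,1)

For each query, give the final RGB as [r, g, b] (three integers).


at x=2,y=1 over L1,L2,L3:
L1 α=1/2: [97/2, 55/2, 115]
L2 α=5/7: [97/7, 360/7, 425/7]
L3 α=3/4: [4003/28, 465/28, 1853/28]
= [143, 17, 66]

(0,0) stack=L1,L2,L3; from [0,0,0]:
after L1 α=2/5: [198/5, 244/5, 64]
after L2 α=1/3: [626/15, 563/15, 62]
after L3 α=4/7: [5226/35, 3583/35, 694/7]
rounded: [149, 102, 99]

(1,1) stack=L1,L2,L3; from [0,0,0]:
+L1 (α=5/7) → [940/7, 340/7, 265/7]
+L2 (α=2/5) → [578/7, 2672/35, 3581/35]
+L3 (α=1/2) → [2055/14, 11457/70, 3838/35]
→ [147, 164, 110]


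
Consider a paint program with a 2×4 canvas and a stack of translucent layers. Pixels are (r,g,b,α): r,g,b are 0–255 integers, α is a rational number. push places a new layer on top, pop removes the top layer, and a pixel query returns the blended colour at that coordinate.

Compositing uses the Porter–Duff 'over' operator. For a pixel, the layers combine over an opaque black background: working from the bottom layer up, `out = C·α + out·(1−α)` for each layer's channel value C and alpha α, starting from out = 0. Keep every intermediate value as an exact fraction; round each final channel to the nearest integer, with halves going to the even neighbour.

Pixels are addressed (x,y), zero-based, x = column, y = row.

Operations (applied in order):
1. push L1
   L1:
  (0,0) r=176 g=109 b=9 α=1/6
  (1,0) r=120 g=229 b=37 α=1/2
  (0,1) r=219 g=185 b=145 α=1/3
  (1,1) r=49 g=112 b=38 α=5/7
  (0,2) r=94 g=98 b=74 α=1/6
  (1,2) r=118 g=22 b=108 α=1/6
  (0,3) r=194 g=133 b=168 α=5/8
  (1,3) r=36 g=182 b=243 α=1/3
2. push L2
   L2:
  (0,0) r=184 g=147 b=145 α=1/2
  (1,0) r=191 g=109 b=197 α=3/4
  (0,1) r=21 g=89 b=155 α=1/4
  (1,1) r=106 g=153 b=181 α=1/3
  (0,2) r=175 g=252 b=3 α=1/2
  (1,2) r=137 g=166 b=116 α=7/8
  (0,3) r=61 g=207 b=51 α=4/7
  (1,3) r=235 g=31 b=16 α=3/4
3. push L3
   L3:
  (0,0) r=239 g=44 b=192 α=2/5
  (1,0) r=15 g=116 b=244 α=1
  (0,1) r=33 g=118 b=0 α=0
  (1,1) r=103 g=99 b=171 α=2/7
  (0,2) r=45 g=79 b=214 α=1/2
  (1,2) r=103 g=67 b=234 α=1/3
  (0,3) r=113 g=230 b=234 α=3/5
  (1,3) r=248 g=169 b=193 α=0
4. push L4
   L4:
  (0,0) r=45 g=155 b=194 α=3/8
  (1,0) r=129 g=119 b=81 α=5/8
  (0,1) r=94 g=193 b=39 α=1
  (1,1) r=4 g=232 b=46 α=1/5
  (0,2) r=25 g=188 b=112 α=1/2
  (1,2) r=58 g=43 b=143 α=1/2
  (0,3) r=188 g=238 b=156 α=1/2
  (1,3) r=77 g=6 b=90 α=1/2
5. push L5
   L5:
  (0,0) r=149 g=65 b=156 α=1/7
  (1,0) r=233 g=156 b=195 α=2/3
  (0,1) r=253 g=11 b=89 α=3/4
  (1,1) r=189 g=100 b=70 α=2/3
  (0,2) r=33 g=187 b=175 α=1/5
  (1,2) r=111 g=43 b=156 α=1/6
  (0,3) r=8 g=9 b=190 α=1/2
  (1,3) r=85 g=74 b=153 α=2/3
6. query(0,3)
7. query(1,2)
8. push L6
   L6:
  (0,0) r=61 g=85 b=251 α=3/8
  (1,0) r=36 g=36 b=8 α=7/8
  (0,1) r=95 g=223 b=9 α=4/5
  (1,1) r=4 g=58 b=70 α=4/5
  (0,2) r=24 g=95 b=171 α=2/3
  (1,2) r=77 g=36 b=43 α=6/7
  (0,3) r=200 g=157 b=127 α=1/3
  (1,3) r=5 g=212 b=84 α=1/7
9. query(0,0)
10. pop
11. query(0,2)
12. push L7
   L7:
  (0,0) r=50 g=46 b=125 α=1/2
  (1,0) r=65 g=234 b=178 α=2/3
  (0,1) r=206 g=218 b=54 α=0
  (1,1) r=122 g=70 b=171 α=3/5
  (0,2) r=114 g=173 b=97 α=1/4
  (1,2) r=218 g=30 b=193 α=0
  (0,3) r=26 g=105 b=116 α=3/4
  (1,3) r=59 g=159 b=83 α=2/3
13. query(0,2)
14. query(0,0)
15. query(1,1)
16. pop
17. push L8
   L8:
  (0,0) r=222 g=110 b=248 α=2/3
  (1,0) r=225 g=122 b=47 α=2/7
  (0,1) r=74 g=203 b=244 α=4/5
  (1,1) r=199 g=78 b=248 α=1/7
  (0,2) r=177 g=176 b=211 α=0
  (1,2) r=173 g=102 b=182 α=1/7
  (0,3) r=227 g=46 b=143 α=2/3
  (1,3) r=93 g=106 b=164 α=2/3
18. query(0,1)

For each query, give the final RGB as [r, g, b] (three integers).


query (0,3) [L1,L2,L3,L4,L5] — begin 0,0,0
L1 α=5/8: [485/4, 665/8, 105]
L2 α=4/7: [2431/28, 8619/56, 519/7]
L3 α=3/5: [7177/70, 27939/140, 5952/35]
L4 α=1/2: [20337/140, 61259/280, 5706/35]
L5 α=1/2: [21457/280, 63779/560, 6178/35]
→ [77, 114, 177]

(1,2) stack=L1,L2,L3,L4,L5; from [0,0,0]:
L1 α=1/6: [59/3, 11/3, 18]
L2 α=7/8: [367/3, 3497/24, 415/4]
L3 α=1/3: [1043/9, 4301/36, 883/6]
L4 α=1/2: [1565/18, 5849/72, 1741/12]
L5 α=1/6: [9823/108, 32341/432, 10577/72]
→ [91, 75, 147]

query (0,0) [L1,L2,L3,L4,L5,L6] — begin 0,0,0
L1 α=1/6: [88/3, 109/6, 3/2]
L2 α=1/2: [320/3, 991/12, 293/4]
L3 α=2/5: [798/5, 1343/20, 483/4]
L4 α=3/8: [933/8, 3203/32, 4743/32]
L5 α=1/7: [485/4, 10649/112, 16725/112]
L6 α=3/8: [3157/32, 81805/896, 167961/896]
rounded: [99, 91, 187]

(0,2) stack=L1,L2,L3,L4,L5; from [0,0,0]:
L1 α=1/6: [47/3, 49/3, 37/3]
L2 α=1/2: [286/3, 805/6, 23/3]
L3 α=1/2: [421/6, 1279/12, 665/6]
L4 α=1/2: [571/12, 3535/24, 1337/12]
L5 α=1/5: [134/3, 4657/30, 1862/15]
rounded: [45, 155, 124]

at x=0,y=2 over L1,L2,L3,L4,L5,L7:
+L1 (α=1/6) → [47/3, 49/3, 37/3]
+L2 (α=1/2) → [286/3, 805/6, 23/3]
+L3 (α=1/2) → [421/6, 1279/12, 665/6]
+L4 (α=1/2) → [571/12, 3535/24, 1337/12]
+L5 (α=1/5) → [134/3, 4657/30, 1862/15]
+L7 (α=1/4) → [62, 6387/40, 2347/20]
= [62, 160, 117]

query (0,0) [L1,L2,L3,L4,L5,L7] — begin 0,0,0
L1 α=1/6: [88/3, 109/6, 3/2]
L2 α=1/2: [320/3, 991/12, 293/4]
L3 α=2/5: [798/5, 1343/20, 483/4]
L4 α=3/8: [933/8, 3203/32, 4743/32]
L5 α=1/7: [485/4, 10649/112, 16725/112]
L7 α=1/2: [685/8, 15801/224, 30725/224]
→ [86, 71, 137]

(1,1) stack=L1,L2,L3,L4,L5,L7; from [0,0,0]:
+L1 (α=5/7) → [35, 80, 190/7]
+L2 (α=1/3) → [176/3, 313/3, 549/7]
+L3 (α=2/7) → [214/3, 2159/21, 5139/49]
+L4 (α=1/5) → [868/15, 13508/105, 4562/49]
+L5 (α=2/3) → [6538/45, 34508/315, 11422/147]
+L7 (α=3/5) → [29546/225, 135166/1575, 19651/147]
rounded: [131, 86, 134]

(0,1) stack=L1,L2,L3,L4,L5,L8; from [0,0,0]:
L1 α=1/3: [73, 185/3, 145/3]
L2 α=1/4: [60, 137/2, 75]
L3 α=0: [60, 137/2, 75]
L4 α=1: [94, 193, 39]
L5 α=3/4: [853/4, 113/2, 153/2]
L8 α=4/5: [2037/20, 1737/10, 421/2]
→ [102, 174, 210]


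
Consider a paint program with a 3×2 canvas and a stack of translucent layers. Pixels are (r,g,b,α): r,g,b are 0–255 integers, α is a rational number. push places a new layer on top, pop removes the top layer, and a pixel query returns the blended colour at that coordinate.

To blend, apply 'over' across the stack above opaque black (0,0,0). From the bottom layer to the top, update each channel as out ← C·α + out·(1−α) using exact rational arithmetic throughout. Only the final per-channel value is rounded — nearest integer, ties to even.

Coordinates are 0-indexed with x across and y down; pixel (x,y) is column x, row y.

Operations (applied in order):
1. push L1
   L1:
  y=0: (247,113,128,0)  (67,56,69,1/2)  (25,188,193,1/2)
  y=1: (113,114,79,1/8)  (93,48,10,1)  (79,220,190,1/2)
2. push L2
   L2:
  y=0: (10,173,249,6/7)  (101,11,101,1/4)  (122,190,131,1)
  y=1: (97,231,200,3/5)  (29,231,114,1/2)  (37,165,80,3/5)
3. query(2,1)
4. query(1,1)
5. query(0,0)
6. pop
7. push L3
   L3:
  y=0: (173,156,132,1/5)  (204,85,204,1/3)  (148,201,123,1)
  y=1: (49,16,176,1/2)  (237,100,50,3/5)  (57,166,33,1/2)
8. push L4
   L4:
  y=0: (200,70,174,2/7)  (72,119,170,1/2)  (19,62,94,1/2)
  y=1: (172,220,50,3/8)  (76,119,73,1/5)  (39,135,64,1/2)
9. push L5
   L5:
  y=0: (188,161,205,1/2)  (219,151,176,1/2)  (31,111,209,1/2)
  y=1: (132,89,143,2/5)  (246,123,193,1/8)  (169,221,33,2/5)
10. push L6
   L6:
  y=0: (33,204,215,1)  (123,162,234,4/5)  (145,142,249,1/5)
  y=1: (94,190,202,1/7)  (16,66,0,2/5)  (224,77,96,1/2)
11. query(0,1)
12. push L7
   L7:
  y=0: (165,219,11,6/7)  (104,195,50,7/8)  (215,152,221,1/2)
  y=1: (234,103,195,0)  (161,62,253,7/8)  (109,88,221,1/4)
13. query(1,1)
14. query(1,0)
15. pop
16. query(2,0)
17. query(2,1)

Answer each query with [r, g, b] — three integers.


(2,1) stack=L1,L2; from [0,0,0]:
+L1 (α=1/2) → [79/2, 110, 95]
+L2 (α=3/5) → [38, 143, 86]
= [38, 143, 86]

(1,1) stack=L1,L2; from [0,0,0]:
L1 α=1: [93, 48, 10]
L2 α=1/2: [61, 279/2, 62]
→ [61, 140, 62]

at x=0,y=0 over L1,L2:
+L1 (α=0) → [0, 0, 0]
+L2 (α=6/7) → [60/7, 1038/7, 1494/7]
rounded: [9, 148, 213]

(0,1) stack=L1,L3,L4,L5,L6; from [0,0,0]:
after L1 α=1/8: [113/8, 57/4, 79/8]
after L3 α=1/2: [505/16, 121/8, 1487/16]
after L4 α=3/8: [10781/128, 5885/64, 9835/128]
after L5 α=2/5: [13227/128, 29047/320, 66113/640]
after L6 α=1/7: [45697/448, 117541/1120, 262979/2240]
rounded: [102, 105, 117]

(1,1) stack=L1,L3,L4,L5,L6,L7; from [0,0,0]:
+L1 (α=1) → [93, 48, 10]
+L3 (α=3/5) → [897/5, 396/5, 34]
+L4 (α=1/5) → [3968/25, 2179/25, 209/5]
+L5 (α=1/8) → [16963/100, 2291/25, 607/10]
+L6 (α=2/5) → [54089/500, 10173/125, 1821/50]
+L7 (α=7/8) → [617589/4000, 64423/1000, 90371/400]
= [154, 64, 226]

(1,0) stack=L1,L3,L4,L5,L6,L7; from [0,0,0]:
L1 α=1/2: [67/2, 28, 69/2]
L3 α=1/3: [271/3, 47, 91]
L4 α=1/2: [487/6, 83, 261/2]
L5 α=1/2: [1801/12, 117, 613/4]
L6 α=4/5: [1541/12, 153, 4357/20]
L7 α=7/8: [10277/96, 759/4, 11357/160]
rounded: [107, 190, 71]

at x=2,y=0 over L1,L3,L4,L5,L6:
after L1 α=1/2: [25/2, 94, 193/2]
after L3 α=1: [148, 201, 123]
after L4 α=1/2: [167/2, 263/2, 217/2]
after L5 α=1/2: [229/4, 485/4, 635/4]
after L6 α=1/5: [374/5, 627/5, 884/5]
→ [75, 125, 177]

(2,1) stack=L1,L3,L4,L5,L6; from [0,0,0]:
after L1 α=1/2: [79/2, 110, 95]
after L3 α=1/2: [193/4, 138, 64]
after L4 α=1/2: [349/8, 273/2, 64]
after L5 α=2/5: [3751/40, 1703/10, 258/5]
after L6 α=1/2: [12711/80, 2473/20, 369/5]
→ [159, 124, 74]


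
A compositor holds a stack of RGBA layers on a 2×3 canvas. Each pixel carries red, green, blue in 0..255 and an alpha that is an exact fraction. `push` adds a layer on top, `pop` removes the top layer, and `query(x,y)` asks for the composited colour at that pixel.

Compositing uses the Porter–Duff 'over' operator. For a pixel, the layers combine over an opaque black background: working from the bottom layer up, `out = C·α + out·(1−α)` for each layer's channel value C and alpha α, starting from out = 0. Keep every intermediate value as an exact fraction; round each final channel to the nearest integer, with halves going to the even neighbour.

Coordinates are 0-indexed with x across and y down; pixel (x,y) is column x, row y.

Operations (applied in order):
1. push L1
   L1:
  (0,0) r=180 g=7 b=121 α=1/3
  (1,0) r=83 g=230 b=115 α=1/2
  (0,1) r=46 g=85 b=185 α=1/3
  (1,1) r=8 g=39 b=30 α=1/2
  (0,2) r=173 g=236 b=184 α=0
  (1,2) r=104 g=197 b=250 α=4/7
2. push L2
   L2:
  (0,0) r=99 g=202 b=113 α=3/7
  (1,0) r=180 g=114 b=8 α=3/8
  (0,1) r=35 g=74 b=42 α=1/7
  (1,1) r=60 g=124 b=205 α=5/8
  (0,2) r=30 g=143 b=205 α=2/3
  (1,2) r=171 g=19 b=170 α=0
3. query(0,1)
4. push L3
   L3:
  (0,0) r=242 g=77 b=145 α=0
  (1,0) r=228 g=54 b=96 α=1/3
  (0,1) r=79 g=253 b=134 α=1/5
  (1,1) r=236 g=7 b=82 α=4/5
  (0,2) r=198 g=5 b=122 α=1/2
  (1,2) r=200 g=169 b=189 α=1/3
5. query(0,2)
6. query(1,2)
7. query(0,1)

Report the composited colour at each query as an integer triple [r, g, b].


query (0,1) [L1,L2] — begin 0,0,0
L1 α=1/3: [46/3, 85/3, 185/3]
L2 α=1/7: [127/7, 244/7, 412/7]
rounded: [18, 35, 59]

query (0,2) [L1,L2,L3] — begin 0,0,0
after L1 α=0: [0, 0, 0]
after L2 α=2/3: [20, 286/3, 410/3]
after L3 α=1/2: [109, 301/6, 388/3]
rounded: [109, 50, 129]

query (1,2) [L1,L2,L3] — begin 0,0,0
L1 α=4/7: [416/7, 788/7, 1000/7]
L2 α=0: [416/7, 788/7, 1000/7]
L3 α=1/3: [744/7, 2759/21, 3323/21]
rounded: [106, 131, 158]

at x=0,y=1 over L1,L2,L3:
L1 α=1/3: [46/3, 85/3, 185/3]
L2 α=1/7: [127/7, 244/7, 412/7]
L3 α=1/5: [1061/35, 2747/35, 2586/35]
= [30, 78, 74]


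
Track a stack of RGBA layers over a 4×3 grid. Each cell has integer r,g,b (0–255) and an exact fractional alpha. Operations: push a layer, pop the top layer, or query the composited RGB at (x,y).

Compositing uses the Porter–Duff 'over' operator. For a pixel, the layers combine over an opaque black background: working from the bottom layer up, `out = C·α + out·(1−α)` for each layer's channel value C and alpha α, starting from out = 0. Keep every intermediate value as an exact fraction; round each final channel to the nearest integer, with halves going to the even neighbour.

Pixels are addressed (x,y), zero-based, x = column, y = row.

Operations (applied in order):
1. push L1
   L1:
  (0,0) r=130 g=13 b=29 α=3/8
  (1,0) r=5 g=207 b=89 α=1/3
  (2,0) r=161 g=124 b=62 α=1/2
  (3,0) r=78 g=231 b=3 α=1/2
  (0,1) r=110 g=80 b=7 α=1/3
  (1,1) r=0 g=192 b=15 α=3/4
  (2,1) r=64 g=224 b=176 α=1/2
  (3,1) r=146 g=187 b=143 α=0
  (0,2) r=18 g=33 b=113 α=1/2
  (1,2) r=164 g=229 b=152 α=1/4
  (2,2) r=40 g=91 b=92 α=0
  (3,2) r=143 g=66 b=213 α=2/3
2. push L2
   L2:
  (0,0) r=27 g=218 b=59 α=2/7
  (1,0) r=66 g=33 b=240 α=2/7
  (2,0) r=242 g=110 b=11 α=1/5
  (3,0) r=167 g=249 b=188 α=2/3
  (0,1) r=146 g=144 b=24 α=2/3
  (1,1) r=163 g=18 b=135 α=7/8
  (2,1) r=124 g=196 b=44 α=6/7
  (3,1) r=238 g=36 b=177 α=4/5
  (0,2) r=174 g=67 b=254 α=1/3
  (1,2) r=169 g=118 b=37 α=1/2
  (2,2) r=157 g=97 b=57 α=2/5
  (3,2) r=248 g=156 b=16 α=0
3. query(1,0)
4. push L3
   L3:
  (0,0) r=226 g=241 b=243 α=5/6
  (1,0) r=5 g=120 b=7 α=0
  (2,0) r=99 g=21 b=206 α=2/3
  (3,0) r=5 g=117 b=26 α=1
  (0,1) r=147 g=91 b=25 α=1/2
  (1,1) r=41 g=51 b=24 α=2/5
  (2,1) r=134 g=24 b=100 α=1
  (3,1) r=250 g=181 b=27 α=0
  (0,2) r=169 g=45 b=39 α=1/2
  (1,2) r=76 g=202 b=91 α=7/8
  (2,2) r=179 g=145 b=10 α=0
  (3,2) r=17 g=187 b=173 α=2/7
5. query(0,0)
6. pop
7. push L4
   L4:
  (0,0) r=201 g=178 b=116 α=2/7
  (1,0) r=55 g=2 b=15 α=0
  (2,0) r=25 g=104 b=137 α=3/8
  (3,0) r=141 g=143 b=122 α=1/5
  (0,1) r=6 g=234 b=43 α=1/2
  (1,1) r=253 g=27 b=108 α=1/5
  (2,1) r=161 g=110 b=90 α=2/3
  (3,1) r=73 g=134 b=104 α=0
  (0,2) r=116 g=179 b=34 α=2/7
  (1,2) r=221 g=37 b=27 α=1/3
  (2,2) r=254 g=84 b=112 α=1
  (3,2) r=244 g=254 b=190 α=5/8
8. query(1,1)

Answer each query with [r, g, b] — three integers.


at x=1,y=0 over L1,L2:
+L1 (α=1/3) → [5/3, 69, 89/3]
+L2 (α=2/7) → [421/21, 411/7, 1885/21]
rounded: [20, 59, 90]

query (0,0) [L1,L2,L3] — begin 0,0,0
after L1 α=3/8: [195/4, 39/8, 87/8]
after L2 α=2/7: [1191/28, 3683/56, 197/8]
after L3 α=5/6: [32831/168, 23721/112, 9917/48]
rounded: [195, 212, 207]

query (1,1) [L1,L2,L4] — begin 0,0,0
L1 α=3/4: [0, 144, 45/4]
L2 α=7/8: [1141/8, 135/4, 3825/32]
L4 α=1/5: [1647/10, 162/5, 4689/40]
= [165, 32, 117]


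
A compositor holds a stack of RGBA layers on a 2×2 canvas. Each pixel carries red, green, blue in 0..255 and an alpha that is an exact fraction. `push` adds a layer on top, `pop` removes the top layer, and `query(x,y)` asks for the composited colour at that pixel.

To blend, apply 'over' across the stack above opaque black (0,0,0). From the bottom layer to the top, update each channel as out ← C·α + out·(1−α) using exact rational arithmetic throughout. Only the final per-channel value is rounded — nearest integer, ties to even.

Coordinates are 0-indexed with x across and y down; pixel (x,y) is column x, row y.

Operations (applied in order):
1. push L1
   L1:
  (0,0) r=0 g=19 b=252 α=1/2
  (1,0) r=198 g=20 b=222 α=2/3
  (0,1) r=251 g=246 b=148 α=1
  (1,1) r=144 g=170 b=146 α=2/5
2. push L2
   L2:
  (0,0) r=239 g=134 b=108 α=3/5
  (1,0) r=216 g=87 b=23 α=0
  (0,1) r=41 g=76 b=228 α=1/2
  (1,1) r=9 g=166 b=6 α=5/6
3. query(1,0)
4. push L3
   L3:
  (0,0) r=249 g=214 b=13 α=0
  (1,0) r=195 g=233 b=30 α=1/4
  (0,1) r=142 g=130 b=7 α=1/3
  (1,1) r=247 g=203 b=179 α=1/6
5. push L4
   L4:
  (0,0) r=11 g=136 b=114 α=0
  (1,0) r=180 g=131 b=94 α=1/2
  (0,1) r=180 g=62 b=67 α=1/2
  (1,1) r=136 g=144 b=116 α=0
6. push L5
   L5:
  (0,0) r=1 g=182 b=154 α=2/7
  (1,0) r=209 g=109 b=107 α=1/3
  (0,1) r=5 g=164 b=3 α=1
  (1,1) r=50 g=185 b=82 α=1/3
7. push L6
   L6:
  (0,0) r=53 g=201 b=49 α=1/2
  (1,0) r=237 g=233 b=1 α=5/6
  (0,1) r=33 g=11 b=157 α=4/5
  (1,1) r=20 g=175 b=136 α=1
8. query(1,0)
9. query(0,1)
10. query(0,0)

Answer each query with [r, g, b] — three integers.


(1,0) stack=L1,L2; from [0,0,0]:
+L1 (α=2/3) → [132, 40/3, 148]
+L2 (α=0) → [132, 40/3, 148]
rounded: [132, 13, 148]

(1,0) stack=L1,L2,L3,L4,L5,L6; from [0,0,0]:
L1 α=2/3: [132, 40/3, 148]
L2 α=0: [132, 40/3, 148]
L3 α=1/4: [591/4, 273/4, 237/2]
L4 α=1/2: [1311/8, 797/8, 425/4]
L5 α=1/3: [2147/12, 411/4, 213/2]
L6 α=5/6: [16367/72, 5071/24, 223/12]
= [227, 211, 19]

query (0,1) [L1,L2,L3,L4,L5,L6] — begin 0,0,0
L1 α=1: [251, 246, 148]
L2 α=1/2: [146, 161, 188]
L3 α=1/3: [434/3, 452/3, 383/3]
L4 α=1/2: [487/3, 319/3, 292/3]
L5 α=1: [5, 164, 3]
L6 α=4/5: [137/5, 208/5, 631/5]
= [27, 42, 126]

at x=0,y=0 over L1,L2,L3,L4,L5,L6:
+L1 (α=1/2) → [0, 19/2, 126]
+L2 (α=3/5) → [717/5, 421/5, 576/5]
+L3 (α=0) → [717/5, 421/5, 576/5]
+L4 (α=0) → [717/5, 421/5, 576/5]
+L5 (α=2/7) → [719/7, 785/7, 884/7]
+L6 (α=1/2) → [545/7, 1096/7, 1227/14]
→ [78, 157, 88]


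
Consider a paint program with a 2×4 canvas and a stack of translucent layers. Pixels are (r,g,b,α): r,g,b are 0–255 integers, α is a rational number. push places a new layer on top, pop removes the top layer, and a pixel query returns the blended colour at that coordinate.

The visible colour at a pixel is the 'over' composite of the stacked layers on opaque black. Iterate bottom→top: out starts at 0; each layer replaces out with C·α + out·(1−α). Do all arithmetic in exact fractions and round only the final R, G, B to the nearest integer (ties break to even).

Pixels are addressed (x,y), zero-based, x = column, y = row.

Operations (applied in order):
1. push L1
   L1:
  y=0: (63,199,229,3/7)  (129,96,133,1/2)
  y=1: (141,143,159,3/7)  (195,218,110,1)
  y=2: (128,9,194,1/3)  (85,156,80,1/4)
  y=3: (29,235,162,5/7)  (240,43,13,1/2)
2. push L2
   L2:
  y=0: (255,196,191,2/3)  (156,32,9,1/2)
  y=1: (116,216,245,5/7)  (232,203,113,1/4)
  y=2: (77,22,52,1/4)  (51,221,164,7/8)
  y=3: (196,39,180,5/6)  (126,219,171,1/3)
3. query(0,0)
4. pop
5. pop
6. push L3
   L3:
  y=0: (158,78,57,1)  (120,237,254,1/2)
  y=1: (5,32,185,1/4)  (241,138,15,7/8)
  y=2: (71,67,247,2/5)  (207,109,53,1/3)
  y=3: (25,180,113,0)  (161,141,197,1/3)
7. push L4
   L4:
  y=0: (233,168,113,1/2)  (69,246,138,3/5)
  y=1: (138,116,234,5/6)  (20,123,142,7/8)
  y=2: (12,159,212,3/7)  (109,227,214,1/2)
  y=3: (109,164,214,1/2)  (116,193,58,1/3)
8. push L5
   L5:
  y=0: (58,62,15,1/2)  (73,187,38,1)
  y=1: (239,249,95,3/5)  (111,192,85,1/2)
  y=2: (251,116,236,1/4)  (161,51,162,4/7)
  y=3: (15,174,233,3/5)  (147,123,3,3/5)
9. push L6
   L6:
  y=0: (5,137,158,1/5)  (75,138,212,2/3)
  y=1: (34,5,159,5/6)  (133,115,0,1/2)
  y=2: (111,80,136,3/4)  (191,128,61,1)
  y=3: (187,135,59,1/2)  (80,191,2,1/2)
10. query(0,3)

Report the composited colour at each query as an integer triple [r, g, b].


(0,0) stack=L1,L2; from [0,0,0]:
+L1 (α=3/7) → [27, 597/7, 687/7]
+L2 (α=2/3) → [179, 3341/21, 3361/21]
= [179, 159, 160]

at x=0,y=3 over L3,L4,L5,L6:
after L3 α=0: [0, 0, 0]
after L4 α=1/2: [109/2, 82, 107]
after L5 α=3/5: [154/5, 686/5, 913/5]
after L6 α=1/2: [1089/10, 1361/10, 604/5]
→ [109, 136, 121]


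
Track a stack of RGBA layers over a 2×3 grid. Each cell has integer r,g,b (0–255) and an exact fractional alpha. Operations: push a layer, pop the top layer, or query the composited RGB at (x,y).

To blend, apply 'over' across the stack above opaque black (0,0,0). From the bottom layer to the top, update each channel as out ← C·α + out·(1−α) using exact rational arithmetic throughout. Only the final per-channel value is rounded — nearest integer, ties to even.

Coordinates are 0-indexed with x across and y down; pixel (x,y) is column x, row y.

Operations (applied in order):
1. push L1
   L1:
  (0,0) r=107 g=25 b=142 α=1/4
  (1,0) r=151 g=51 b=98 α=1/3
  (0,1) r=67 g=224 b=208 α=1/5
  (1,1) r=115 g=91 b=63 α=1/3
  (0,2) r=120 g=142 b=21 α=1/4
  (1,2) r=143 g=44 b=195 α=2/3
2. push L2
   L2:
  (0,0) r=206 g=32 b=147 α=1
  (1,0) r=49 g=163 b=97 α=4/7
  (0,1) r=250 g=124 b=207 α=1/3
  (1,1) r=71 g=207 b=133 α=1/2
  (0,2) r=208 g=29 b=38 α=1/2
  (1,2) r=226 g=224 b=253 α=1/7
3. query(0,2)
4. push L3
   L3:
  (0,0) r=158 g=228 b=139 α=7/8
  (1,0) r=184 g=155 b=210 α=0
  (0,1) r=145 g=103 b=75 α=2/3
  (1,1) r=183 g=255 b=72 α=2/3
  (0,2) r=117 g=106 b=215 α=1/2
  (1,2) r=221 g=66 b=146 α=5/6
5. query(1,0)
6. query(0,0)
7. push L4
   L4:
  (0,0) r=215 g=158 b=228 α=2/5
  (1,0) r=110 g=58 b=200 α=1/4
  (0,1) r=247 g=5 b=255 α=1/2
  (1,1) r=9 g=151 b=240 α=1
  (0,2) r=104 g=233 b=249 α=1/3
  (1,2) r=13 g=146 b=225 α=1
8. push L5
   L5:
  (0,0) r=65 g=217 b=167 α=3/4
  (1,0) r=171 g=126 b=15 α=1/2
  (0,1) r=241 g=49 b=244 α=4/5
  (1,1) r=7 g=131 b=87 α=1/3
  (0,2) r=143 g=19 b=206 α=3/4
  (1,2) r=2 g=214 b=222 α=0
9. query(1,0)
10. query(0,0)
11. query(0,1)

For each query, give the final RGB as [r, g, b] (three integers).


(0,2) stack=L1,L2; from [0,0,0]:
L1 α=1/4: [30, 71/2, 21/4]
L2 α=1/2: [119, 129/4, 173/8]
= [119, 32, 22]

(1,0) stack=L1,L2,L3; from [0,0,0]:
after L1 α=1/3: [151/3, 17, 98/3]
after L2 α=4/7: [347/7, 703/7, 486/7]
after L3 α=0: [347/7, 703/7, 486/7]
→ [50, 100, 69]

at x=0,y=0 over L1,L2,L3:
+L1 (α=1/4) → [107/4, 25/4, 71/2]
+L2 (α=1) → [206, 32, 147]
+L3 (α=7/8) → [164, 407/2, 140]
→ [164, 204, 140]

(1,0) stack=L1,L2,L3,L4,L5; from [0,0,0]:
+L1 (α=1/3) → [151/3, 17, 98/3]
+L2 (α=4/7) → [347/7, 703/7, 486/7]
+L3 (α=0) → [347/7, 703/7, 486/7]
+L4 (α=1/4) → [1811/28, 2515/28, 1429/14]
+L5 (α=1/2) → [6599/56, 6043/56, 1639/28]
= [118, 108, 59]

at x=0,y=0 over L1,L2,L3,L4,L5:
+L1 (α=1/4) → [107/4, 25/4, 71/2]
+L2 (α=1) → [206, 32, 147]
+L3 (α=7/8) → [164, 407/2, 140]
+L4 (α=2/5) → [922/5, 1853/10, 876/5]
+L5 (α=3/4) → [1897/20, 8363/40, 3381/20]
→ [95, 209, 169]

(0,1) stack=L1,L2,L3,L4,L5; from [0,0,0]:
L1 α=1/5: [67/5, 224/5, 208/5]
L2 α=1/3: [1384/15, 356/5, 1451/15]
L3 α=2/3: [5734/45, 462/5, 3701/45]
L4 α=1/2: [16849/90, 487/10, 7588/45]
L5 α=4/5: [103609/450, 2447/50, 51508/225]
rounded: [230, 49, 229]
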